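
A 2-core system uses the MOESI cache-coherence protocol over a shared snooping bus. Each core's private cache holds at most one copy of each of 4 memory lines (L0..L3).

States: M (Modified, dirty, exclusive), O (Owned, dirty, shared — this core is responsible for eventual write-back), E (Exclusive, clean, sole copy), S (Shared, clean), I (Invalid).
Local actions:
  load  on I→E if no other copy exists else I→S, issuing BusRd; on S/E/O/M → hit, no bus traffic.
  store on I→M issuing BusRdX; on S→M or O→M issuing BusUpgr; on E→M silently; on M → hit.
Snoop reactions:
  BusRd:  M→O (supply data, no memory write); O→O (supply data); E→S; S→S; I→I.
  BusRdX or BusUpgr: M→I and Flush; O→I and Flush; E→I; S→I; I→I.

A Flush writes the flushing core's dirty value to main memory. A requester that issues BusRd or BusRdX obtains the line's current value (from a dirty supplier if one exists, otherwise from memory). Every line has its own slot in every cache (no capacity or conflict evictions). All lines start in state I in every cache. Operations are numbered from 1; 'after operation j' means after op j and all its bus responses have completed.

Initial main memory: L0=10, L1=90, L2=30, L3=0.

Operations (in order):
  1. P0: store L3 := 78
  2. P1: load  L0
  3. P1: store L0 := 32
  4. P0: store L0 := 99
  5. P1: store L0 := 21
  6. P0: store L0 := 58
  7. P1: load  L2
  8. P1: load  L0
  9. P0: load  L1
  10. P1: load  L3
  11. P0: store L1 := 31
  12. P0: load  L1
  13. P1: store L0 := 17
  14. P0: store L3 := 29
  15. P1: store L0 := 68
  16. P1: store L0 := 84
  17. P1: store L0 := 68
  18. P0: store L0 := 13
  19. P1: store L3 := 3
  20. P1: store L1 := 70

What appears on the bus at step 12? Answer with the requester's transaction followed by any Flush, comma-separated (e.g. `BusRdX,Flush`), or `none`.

  op1 P0: store L3 := 78 → M/I on L3; bus BusRdX; mem=0
  op2 P1: load  L0 → I/E on L0; bus BusRd; mem=10
  op3 P1: store L0 := 32 → I/M on L0; bus (none); mem=10
  op4 P0: store L0 := 99 → M/I on L0; bus BusRdX Flush; mem=32
  op5 P1: store L0 := 21 → I/M on L0; bus BusRdX Flush; mem=99
  op6 P0: store L0 := 58 → M/I on L0; bus BusRdX Flush; mem=21
  op7 P1: load  L2 → I/E on L2; bus BusRd; mem=30
  op8 P1: load  L0 → O/S on L0; bus BusRd; mem=21
  op9 P0: load  L1 → E/I on L1; bus BusRd; mem=90
  op10 P1: load  L3 → O/S on L3; bus BusRd; mem=0
  op11 P0: store L1 := 31 → M/I on L1; bus (none); mem=90
  op12 P0: load  L1 → M/I on L1; bus (none); mem=90
  op13 P1: store L0 := 17 → I/M on L0; bus BusUpgr Flush; mem=58
  op14 P0: store L3 := 29 → M/I on L3; bus BusUpgr; mem=0
  op15 P1: store L0 := 68 → I/M on L0; bus (none); mem=58
  op16 P1: store L0 := 84 → I/M on L0; bus (none); mem=58
  op17 P1: store L0 := 68 → I/M on L0; bus (none); mem=58
  op18 P0: store L0 := 13 → M/I on L0; bus BusRdX Flush; mem=68
  op19 P1: store L3 := 3 → I/M on L3; bus BusRdX Flush; mem=29
  op20 P1: store L1 := 70 → I/M on L1; bus BusRdX Flush; mem=31

bus = none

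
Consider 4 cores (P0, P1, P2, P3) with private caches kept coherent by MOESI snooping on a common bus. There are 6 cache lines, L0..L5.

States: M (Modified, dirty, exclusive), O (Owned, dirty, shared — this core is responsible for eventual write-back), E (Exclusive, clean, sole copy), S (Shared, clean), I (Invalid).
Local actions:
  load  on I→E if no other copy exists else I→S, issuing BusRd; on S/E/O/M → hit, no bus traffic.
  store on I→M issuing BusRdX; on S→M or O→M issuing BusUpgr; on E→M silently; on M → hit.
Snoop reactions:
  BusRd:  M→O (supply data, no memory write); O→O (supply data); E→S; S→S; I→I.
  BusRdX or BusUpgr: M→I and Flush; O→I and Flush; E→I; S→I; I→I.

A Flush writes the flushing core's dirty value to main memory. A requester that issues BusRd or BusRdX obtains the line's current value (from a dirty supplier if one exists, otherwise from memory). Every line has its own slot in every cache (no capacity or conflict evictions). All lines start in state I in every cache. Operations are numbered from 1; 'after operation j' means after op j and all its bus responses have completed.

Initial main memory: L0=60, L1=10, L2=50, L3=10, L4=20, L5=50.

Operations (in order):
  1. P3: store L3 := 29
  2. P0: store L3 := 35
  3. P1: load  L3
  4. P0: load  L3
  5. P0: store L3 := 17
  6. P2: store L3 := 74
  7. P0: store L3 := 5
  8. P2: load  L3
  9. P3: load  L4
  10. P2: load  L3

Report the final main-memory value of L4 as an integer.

memory[L4] = 20

  op1 P3: store L3 := 29 → I/I/I/M on L3; bus BusRdX; mem=10
  op2 P0: store L3 := 35 → M/I/I/I on L3; bus BusRdX Flush; mem=29
  op3 P1: load  L3 → O/S/I/I on L3; bus BusRd; mem=29
  op4 P0: load  L3 → O/S/I/I on L3; bus (none); mem=29
  op5 P0: store L3 := 17 → M/I/I/I on L3; bus BusUpgr; mem=29
  op6 P2: store L3 := 74 → I/I/M/I on L3; bus BusRdX Flush; mem=17
  op7 P0: store L3 := 5 → M/I/I/I on L3; bus BusRdX Flush; mem=74
  op8 P2: load  L3 → O/I/S/I on L3; bus BusRd; mem=74
  op9 P3: load  L4 → I/I/I/E on L4; bus BusRd; mem=20
  op10 P2: load  L3 → O/I/S/I on L3; bus (none); mem=74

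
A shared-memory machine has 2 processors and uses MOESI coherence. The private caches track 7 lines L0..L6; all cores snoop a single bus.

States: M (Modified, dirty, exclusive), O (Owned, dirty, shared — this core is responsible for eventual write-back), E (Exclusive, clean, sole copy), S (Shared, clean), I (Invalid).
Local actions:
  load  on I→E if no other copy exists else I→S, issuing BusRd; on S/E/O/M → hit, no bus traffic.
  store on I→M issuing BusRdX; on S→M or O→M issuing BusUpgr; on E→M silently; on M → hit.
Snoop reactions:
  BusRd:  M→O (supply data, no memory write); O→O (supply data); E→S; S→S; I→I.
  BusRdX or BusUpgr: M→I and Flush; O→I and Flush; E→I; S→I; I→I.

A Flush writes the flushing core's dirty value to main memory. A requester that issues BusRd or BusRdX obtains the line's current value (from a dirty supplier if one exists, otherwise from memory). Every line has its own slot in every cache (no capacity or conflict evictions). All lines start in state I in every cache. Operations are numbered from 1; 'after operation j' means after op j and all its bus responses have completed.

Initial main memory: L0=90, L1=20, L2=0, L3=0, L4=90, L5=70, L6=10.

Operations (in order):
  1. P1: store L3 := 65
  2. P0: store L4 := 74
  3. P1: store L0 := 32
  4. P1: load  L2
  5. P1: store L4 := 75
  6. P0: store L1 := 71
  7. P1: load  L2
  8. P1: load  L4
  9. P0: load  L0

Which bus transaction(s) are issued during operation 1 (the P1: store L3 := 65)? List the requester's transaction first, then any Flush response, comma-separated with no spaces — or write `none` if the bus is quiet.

  op1 P1: store L3 := 65 → I/M on L3; bus BusRdX; mem=0
  op2 P0: store L4 := 74 → M/I on L4; bus BusRdX; mem=90
  op3 P1: store L0 := 32 → I/M on L0; bus BusRdX; mem=90
  op4 P1: load  L2 → I/E on L2; bus BusRd; mem=0
  op5 P1: store L4 := 75 → I/M on L4; bus BusRdX Flush; mem=74
  op6 P0: store L1 := 71 → M/I on L1; bus BusRdX; mem=20
  op7 P1: load  L2 → I/E on L2; bus (none); mem=0
  op8 P1: load  L4 → I/M on L4; bus (none); mem=74
  op9 P0: load  L0 → S/O on L0; bus BusRd; mem=90

bus = BusRdX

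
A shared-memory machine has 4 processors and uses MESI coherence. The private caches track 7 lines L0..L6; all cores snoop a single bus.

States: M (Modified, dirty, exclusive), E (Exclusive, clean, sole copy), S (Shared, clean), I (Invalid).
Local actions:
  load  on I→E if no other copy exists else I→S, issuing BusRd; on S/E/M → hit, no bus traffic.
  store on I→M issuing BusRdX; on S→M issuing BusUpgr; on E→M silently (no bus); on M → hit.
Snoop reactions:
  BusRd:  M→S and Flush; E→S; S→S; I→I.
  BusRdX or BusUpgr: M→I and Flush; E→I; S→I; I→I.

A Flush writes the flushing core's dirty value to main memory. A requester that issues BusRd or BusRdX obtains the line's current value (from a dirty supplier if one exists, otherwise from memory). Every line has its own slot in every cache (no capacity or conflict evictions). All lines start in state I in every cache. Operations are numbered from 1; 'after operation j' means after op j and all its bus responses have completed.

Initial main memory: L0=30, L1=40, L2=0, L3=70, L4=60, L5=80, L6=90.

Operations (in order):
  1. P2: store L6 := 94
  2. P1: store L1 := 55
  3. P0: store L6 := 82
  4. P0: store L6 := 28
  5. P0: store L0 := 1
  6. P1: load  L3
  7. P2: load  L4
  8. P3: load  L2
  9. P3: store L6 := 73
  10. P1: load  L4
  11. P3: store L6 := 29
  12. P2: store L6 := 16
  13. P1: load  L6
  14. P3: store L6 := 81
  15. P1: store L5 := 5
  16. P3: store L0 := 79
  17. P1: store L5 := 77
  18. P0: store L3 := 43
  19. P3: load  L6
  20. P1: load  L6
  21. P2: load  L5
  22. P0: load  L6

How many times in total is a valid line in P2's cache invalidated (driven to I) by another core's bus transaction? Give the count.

invalidations = 2

step 1: P2: store L6 := 94  ⟶  IIMI  (L6)  txn=BusRdX  M[L6]=90
step 2: P1: store L1 := 55  ⟶  IMII  (L1)  txn=BusRdX  M[L1]=40
step 3: P0: store L6 := 82  ⟶  MIII  (L6)  txn=BusRdX+Flush  M[L6]=94
step 4: P0: store L6 := 28  ⟶  MIII  (L6)  txn=∅  M[L6]=94
step 5: P0: store L0 := 1  ⟶  MIII  (L0)  txn=BusRdX  M[L0]=30
step 6: P1: load  L3  ⟶  IEII  (L3)  txn=BusRd  M[L3]=70
step 7: P2: load  L4  ⟶  IIEI  (L4)  txn=BusRd  M[L4]=60
step 8: P3: load  L2  ⟶  IIIE  (L2)  txn=BusRd  M[L2]=0
step 9: P3: store L6 := 73  ⟶  IIIM  (L6)  txn=BusRdX+Flush  M[L6]=28
step 10: P1: load  L4  ⟶  ISSI  (L4)  txn=BusRd  M[L4]=60
step 11: P3: store L6 := 29  ⟶  IIIM  (L6)  txn=∅  M[L6]=28
step 12: P2: store L6 := 16  ⟶  IIMI  (L6)  txn=BusRdX+Flush  M[L6]=29
step 13: P1: load  L6  ⟶  ISSI  (L6)  txn=BusRd+Flush  M[L6]=16
step 14: P3: store L6 := 81  ⟶  IIIM  (L6)  txn=BusRdX  M[L6]=16
step 15: P1: store L5 := 5  ⟶  IMII  (L5)  txn=BusRdX  M[L5]=80
step 16: P3: store L0 := 79  ⟶  IIIM  (L0)  txn=BusRdX+Flush  M[L0]=1
step 17: P1: store L5 := 77  ⟶  IMII  (L5)  txn=∅  M[L5]=80
step 18: P0: store L3 := 43  ⟶  MIII  (L3)  txn=BusRdX  M[L3]=70
step 19: P3: load  L6  ⟶  IIIM  (L6)  txn=∅  M[L6]=16
step 20: P1: load  L6  ⟶  ISIS  (L6)  txn=BusRd+Flush  M[L6]=81
step 21: P2: load  L5  ⟶  ISSI  (L5)  txn=BusRd+Flush  M[L5]=77
step 22: P0: load  L6  ⟶  SSIS  (L6)  txn=BusRd  M[L6]=81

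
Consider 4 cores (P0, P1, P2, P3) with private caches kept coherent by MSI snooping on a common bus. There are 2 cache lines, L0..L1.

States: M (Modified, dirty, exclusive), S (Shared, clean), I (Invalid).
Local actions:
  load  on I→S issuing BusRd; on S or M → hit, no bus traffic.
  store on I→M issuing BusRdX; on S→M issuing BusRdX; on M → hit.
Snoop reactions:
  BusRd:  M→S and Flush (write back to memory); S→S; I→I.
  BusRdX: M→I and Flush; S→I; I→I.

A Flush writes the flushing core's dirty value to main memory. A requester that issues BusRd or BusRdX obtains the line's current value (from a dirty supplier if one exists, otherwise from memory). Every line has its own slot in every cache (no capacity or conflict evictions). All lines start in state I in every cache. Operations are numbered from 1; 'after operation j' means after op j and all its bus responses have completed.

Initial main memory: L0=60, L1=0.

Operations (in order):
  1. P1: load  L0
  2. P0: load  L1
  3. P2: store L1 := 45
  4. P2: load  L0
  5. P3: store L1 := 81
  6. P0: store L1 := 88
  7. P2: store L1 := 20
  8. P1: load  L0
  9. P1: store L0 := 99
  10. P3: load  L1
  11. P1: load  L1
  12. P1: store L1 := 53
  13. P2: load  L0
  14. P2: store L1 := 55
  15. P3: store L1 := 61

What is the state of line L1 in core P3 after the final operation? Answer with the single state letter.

state = M

  op1 P1: load  L0 → I/S/I/I on L0; bus BusRd; mem=60
  op2 P0: load  L1 → S/I/I/I on L1; bus BusRd; mem=0
  op3 P2: store L1 := 45 → I/I/M/I on L1; bus BusRdX; mem=0
  op4 P2: load  L0 → I/S/S/I on L0; bus BusRd; mem=60
  op5 P3: store L1 := 81 → I/I/I/M on L1; bus BusRdX Flush; mem=45
  op6 P0: store L1 := 88 → M/I/I/I on L1; bus BusRdX Flush; mem=81
  op7 P2: store L1 := 20 → I/I/M/I on L1; bus BusRdX Flush; mem=88
  op8 P1: load  L0 → I/S/S/I on L0; bus (none); mem=60
  op9 P1: store L0 := 99 → I/M/I/I on L0; bus BusRdX; mem=60
  op10 P3: load  L1 → I/I/S/S on L1; bus BusRd Flush; mem=20
  op11 P1: load  L1 → I/S/S/S on L1; bus BusRd; mem=20
  op12 P1: store L1 := 53 → I/M/I/I on L1; bus BusRdX; mem=20
  op13 P2: load  L0 → I/S/S/I on L0; bus BusRd Flush; mem=99
  op14 P2: store L1 := 55 → I/I/M/I on L1; bus BusRdX Flush; mem=53
  op15 P3: store L1 := 61 → I/I/I/M on L1; bus BusRdX Flush; mem=55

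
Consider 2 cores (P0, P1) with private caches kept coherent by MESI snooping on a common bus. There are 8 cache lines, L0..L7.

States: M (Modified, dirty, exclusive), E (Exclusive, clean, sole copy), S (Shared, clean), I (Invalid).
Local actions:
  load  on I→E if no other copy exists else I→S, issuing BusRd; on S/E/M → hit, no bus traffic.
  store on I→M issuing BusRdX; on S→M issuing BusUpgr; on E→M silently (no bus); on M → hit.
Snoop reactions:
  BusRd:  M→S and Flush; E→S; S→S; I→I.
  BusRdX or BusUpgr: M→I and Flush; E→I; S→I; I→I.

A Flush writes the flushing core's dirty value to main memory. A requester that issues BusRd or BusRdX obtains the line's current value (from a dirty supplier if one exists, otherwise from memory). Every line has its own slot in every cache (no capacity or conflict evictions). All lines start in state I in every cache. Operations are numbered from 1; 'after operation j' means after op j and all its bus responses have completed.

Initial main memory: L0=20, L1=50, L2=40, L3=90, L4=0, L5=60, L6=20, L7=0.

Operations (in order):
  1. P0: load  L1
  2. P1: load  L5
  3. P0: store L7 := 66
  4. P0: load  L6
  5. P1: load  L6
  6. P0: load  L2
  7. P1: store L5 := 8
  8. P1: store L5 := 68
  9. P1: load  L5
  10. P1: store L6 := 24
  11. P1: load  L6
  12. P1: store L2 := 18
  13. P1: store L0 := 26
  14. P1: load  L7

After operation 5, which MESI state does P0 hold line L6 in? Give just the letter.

state = S

step 1: P0: load  L1  ⟶  EI  (L1)  txn=BusRd  M[L1]=50
step 2: P1: load  L5  ⟶  IE  (L5)  txn=BusRd  M[L5]=60
step 3: P0: store L7 := 66  ⟶  MI  (L7)  txn=BusRdX  M[L7]=0
step 4: P0: load  L6  ⟶  EI  (L6)  txn=BusRd  M[L6]=20
step 5: P1: load  L6  ⟶  SS  (L6)  txn=BusRd  M[L6]=20
step 6: P0: load  L2  ⟶  EI  (L2)  txn=BusRd  M[L2]=40
step 7: P1: store L5 := 8  ⟶  IM  (L5)  txn=∅  M[L5]=60
step 8: P1: store L5 := 68  ⟶  IM  (L5)  txn=∅  M[L5]=60
step 9: P1: load  L5  ⟶  IM  (L5)  txn=∅  M[L5]=60
step 10: P1: store L6 := 24  ⟶  IM  (L6)  txn=BusUpgr  M[L6]=20
step 11: P1: load  L6  ⟶  IM  (L6)  txn=∅  M[L6]=20
step 12: P1: store L2 := 18  ⟶  IM  (L2)  txn=BusRdX  M[L2]=40
step 13: P1: store L0 := 26  ⟶  IM  (L0)  txn=BusRdX  M[L0]=20
step 14: P1: load  L7  ⟶  SS  (L7)  txn=BusRd+Flush  M[L7]=66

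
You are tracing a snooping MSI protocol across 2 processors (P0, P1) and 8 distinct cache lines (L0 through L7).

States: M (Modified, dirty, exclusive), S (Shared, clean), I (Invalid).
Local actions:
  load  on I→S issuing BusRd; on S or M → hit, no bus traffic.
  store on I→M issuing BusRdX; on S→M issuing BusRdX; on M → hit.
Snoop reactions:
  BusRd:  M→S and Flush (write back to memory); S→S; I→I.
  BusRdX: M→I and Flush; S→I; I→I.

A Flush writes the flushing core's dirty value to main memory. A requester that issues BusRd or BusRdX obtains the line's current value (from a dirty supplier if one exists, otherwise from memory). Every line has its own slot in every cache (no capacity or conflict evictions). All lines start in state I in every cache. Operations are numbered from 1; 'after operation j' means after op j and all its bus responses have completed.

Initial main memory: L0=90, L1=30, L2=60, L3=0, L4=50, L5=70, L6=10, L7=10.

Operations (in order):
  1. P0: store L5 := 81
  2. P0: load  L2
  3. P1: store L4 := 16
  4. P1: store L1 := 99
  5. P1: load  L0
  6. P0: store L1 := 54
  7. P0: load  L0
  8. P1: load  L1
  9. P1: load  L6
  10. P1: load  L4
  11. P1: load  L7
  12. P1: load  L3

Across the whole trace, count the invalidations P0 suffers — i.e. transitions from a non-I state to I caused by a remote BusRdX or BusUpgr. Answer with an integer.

invalidations = 0

[1] P0: store L5 := 81 | P0:M(81), P1:I | bus: BusRdX
[2] P0: load  L2 | P0:S(60), P1:I | bus: BusRd
[3] P1: store L4 := 16 | P0:I, P1:M(16) | bus: BusRdX
[4] P1: store L1 := 99 | P0:I, P1:M(99) | bus: BusRdX
[5] P1: load  L0 | P0:I, P1:S(90) | bus: BusRd
[6] P0: store L1 := 54 | P0:M(54), P1:I | bus: BusRdX,Flush
[7] P0: load  L0 | P0:S(90), P1:S(90) | bus: BusRd
[8] P1: load  L1 | P0:S(54), P1:S(54) | bus: BusRd,Flush
[9] P1: load  L6 | P0:I, P1:S(10) | bus: BusRd
[10] P1: load  L4 | P0:I, P1:M(16) | bus: none
[11] P1: load  L7 | P0:I, P1:S(10) | bus: BusRd
[12] P1: load  L3 | P0:I, P1:S(0) | bus: BusRd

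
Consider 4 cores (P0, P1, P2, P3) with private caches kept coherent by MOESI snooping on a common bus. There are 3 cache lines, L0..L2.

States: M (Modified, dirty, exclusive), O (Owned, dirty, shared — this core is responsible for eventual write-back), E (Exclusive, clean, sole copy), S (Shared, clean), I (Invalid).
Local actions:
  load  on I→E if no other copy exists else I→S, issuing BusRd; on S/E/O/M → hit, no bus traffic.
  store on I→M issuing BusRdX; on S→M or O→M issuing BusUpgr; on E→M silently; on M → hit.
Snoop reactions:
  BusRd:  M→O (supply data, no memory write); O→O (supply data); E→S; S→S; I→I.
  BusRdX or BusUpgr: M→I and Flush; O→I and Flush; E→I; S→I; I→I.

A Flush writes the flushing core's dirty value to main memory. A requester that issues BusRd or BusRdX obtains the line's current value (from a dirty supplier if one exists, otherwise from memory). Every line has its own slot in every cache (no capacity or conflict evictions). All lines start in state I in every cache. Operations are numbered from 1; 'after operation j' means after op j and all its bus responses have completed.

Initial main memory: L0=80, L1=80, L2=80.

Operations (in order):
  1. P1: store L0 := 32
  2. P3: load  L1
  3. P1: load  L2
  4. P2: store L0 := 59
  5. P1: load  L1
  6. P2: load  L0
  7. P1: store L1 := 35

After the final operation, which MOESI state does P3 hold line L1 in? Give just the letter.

state = I

1. P1: store L0 := 32  bus=[BusRdX]  L0: P0=I P1=M P2=I P3=I  mem[L0]=80
2. P3: load  L1  bus=[BusRd]  L1: P0=I P1=I P2=I P3=E  mem[L1]=80
3. P1: load  L2  bus=[BusRd]  L2: P0=I P1=E P2=I P3=I  mem[L2]=80
4. P2: store L0 := 59  bus=[BusRdX,Flush]  L0: P0=I P1=I P2=M P3=I  mem[L0]=32
5. P1: load  L1  bus=[BusRd]  L1: P0=I P1=S P2=I P3=S  mem[L1]=80
6. P2: load  L0  bus=[-]  L0: P0=I P1=I P2=M P3=I  mem[L0]=32
7. P1: store L1 := 35  bus=[BusUpgr]  L1: P0=I P1=M P2=I P3=I  mem[L1]=80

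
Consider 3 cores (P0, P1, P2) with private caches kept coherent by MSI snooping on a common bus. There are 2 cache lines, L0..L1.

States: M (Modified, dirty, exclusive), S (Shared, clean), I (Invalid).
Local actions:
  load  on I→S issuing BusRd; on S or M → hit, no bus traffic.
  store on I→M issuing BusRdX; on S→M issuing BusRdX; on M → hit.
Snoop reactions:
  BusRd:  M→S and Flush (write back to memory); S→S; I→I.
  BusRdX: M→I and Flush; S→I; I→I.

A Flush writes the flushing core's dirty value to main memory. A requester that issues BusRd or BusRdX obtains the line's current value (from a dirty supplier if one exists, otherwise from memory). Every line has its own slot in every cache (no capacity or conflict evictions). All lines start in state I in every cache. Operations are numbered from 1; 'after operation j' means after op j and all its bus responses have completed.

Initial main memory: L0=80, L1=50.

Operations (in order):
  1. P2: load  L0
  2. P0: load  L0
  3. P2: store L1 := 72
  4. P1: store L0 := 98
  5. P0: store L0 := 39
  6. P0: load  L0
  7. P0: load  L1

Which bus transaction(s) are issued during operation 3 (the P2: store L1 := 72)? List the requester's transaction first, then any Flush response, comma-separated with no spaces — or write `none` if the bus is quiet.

bus = BusRdX

[1] P2: load  L0 | P0:I, P1:I, P2:S(80) | bus: BusRd
[2] P0: load  L0 | P0:S(80), P1:I, P2:S(80) | bus: BusRd
[3] P2: store L1 := 72 | P0:I, P1:I, P2:M(72) | bus: BusRdX
[4] P1: store L0 := 98 | P0:I, P1:M(98), P2:I | bus: BusRdX
[5] P0: store L0 := 39 | P0:M(39), P1:I, P2:I | bus: BusRdX,Flush
[6] P0: load  L0 | P0:M(39), P1:I, P2:I | bus: none
[7] P0: load  L1 | P0:S(72), P1:I, P2:S(72) | bus: BusRd,Flush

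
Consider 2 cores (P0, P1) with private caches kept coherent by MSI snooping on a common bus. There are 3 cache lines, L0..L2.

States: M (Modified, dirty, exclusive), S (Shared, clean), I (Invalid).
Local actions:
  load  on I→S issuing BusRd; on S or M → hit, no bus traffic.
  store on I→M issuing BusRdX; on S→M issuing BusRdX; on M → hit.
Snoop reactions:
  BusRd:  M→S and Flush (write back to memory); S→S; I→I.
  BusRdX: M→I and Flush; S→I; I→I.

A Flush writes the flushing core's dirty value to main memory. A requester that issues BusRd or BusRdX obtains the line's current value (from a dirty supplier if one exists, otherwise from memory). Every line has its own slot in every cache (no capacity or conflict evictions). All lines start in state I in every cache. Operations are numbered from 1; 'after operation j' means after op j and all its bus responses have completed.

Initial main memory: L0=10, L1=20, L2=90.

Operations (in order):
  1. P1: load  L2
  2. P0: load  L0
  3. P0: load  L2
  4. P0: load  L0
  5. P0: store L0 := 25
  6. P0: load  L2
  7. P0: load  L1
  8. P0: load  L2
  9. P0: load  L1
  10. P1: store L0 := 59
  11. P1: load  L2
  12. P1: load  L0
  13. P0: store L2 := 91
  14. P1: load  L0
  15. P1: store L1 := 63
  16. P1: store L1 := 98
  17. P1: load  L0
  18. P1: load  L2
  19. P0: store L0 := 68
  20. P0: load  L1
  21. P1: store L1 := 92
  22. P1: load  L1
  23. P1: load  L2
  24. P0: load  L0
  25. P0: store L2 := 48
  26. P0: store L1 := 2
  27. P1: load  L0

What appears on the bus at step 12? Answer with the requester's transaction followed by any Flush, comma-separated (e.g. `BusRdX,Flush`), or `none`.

bus = none

1. P1: load  L2  bus=[BusRd]  L2: P0=I P1=S  mem[L2]=90
2. P0: load  L0  bus=[BusRd]  L0: P0=S P1=I  mem[L0]=10
3. P0: load  L2  bus=[BusRd]  L2: P0=S P1=S  mem[L2]=90
4. P0: load  L0  bus=[-]  L0: P0=S P1=I  mem[L0]=10
5. P0: store L0 := 25  bus=[BusRdX]  L0: P0=M P1=I  mem[L0]=10
6. P0: load  L2  bus=[-]  L2: P0=S P1=S  mem[L2]=90
7. P0: load  L1  bus=[BusRd]  L1: P0=S P1=I  mem[L1]=20
8. P0: load  L2  bus=[-]  L2: P0=S P1=S  mem[L2]=90
9. P0: load  L1  bus=[-]  L1: P0=S P1=I  mem[L1]=20
10. P1: store L0 := 59  bus=[BusRdX,Flush]  L0: P0=I P1=M  mem[L0]=25
11. P1: load  L2  bus=[-]  L2: P0=S P1=S  mem[L2]=90
12. P1: load  L0  bus=[-]  L0: P0=I P1=M  mem[L0]=25
13. P0: store L2 := 91  bus=[BusRdX]  L2: P0=M P1=I  mem[L2]=90
14. P1: load  L0  bus=[-]  L0: P0=I P1=M  mem[L0]=25
15. P1: store L1 := 63  bus=[BusRdX]  L1: P0=I P1=M  mem[L1]=20
16. P1: store L1 := 98  bus=[-]  L1: P0=I P1=M  mem[L1]=20
17. P1: load  L0  bus=[-]  L0: P0=I P1=M  mem[L0]=25
18. P1: load  L2  bus=[BusRd,Flush]  L2: P0=S P1=S  mem[L2]=91
19. P0: store L0 := 68  bus=[BusRdX,Flush]  L0: P0=M P1=I  mem[L0]=59
20. P0: load  L1  bus=[BusRd,Flush]  L1: P0=S P1=S  mem[L1]=98
21. P1: store L1 := 92  bus=[BusRdX]  L1: P0=I P1=M  mem[L1]=98
22. P1: load  L1  bus=[-]  L1: P0=I P1=M  mem[L1]=98
23. P1: load  L2  bus=[-]  L2: P0=S P1=S  mem[L2]=91
24. P0: load  L0  bus=[-]  L0: P0=M P1=I  mem[L0]=59
25. P0: store L2 := 48  bus=[BusRdX]  L2: P0=M P1=I  mem[L2]=91
26. P0: store L1 := 2  bus=[BusRdX,Flush]  L1: P0=M P1=I  mem[L1]=92
27. P1: load  L0  bus=[BusRd,Flush]  L0: P0=S P1=S  mem[L0]=68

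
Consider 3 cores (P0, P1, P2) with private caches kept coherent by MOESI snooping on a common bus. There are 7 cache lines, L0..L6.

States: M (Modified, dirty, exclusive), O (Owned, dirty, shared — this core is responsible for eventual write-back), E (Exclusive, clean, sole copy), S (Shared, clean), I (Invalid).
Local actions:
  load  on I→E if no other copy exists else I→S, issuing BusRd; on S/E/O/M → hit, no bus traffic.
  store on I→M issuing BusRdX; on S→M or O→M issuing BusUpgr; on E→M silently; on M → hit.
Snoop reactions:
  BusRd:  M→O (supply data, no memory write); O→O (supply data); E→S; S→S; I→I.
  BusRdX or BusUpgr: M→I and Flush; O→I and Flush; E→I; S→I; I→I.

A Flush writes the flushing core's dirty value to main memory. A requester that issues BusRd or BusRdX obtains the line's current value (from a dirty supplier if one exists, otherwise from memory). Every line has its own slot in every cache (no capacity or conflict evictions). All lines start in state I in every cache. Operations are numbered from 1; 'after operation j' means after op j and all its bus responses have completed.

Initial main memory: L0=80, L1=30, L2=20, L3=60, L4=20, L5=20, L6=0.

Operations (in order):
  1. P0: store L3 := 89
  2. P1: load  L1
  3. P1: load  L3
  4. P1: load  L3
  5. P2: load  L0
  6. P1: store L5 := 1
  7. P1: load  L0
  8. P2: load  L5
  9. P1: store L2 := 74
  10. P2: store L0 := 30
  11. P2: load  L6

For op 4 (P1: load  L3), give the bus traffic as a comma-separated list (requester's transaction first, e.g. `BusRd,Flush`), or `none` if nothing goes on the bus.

bus = none

[1] P0: store L3 := 89 | P0:M(89), P1:I, P2:I | bus: BusRdX
[2] P1: load  L1 | P0:I, P1:E(30), P2:I | bus: BusRd
[3] P1: load  L3 | P0:O(89), P1:S(89), P2:I | bus: BusRd
[4] P1: load  L3 | P0:O(89), P1:S(89), P2:I | bus: none
[5] P2: load  L0 | P0:I, P1:I, P2:E(80) | bus: BusRd
[6] P1: store L5 := 1 | P0:I, P1:M(1), P2:I | bus: BusRdX
[7] P1: load  L0 | P0:I, P1:S(80), P2:S(80) | bus: BusRd
[8] P2: load  L5 | P0:I, P1:O(1), P2:S(1) | bus: BusRd
[9] P1: store L2 := 74 | P0:I, P1:M(74), P2:I | bus: BusRdX
[10] P2: store L0 := 30 | P0:I, P1:I, P2:M(30) | bus: BusUpgr
[11] P2: load  L6 | P0:I, P1:I, P2:E(0) | bus: BusRd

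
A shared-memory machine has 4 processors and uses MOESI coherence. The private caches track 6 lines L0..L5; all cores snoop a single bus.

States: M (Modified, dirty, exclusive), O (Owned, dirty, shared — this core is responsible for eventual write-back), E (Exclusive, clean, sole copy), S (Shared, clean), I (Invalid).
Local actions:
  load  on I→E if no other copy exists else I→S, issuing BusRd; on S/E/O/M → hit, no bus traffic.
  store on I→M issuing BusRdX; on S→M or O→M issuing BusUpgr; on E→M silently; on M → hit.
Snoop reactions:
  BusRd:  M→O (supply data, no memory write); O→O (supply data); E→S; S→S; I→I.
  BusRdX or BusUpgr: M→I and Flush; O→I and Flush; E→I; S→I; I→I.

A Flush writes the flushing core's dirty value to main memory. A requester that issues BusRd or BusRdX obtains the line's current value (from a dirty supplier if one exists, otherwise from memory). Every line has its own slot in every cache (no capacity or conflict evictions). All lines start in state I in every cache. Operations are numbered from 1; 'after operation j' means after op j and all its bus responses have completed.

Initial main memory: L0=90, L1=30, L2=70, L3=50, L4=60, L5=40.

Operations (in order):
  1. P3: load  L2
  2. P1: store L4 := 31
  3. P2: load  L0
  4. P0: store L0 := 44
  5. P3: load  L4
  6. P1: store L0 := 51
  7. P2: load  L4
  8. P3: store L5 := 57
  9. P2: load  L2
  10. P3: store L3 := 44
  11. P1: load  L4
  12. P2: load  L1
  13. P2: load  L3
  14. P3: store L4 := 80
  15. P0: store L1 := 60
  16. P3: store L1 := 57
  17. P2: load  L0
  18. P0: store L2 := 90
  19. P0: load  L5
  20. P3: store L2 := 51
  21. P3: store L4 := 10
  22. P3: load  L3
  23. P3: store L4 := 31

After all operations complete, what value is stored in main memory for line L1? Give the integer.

1. P3: load  L2  bus=[BusRd]  L2: P0=I P1=I P2=I P3=E  mem[L2]=70
2. P1: store L4 := 31  bus=[BusRdX]  L4: P0=I P1=M P2=I P3=I  mem[L4]=60
3. P2: load  L0  bus=[BusRd]  L0: P0=I P1=I P2=E P3=I  mem[L0]=90
4. P0: store L0 := 44  bus=[BusRdX]  L0: P0=M P1=I P2=I P3=I  mem[L0]=90
5. P3: load  L4  bus=[BusRd]  L4: P0=I P1=O P2=I P3=S  mem[L4]=60
6. P1: store L0 := 51  bus=[BusRdX,Flush]  L0: P0=I P1=M P2=I P3=I  mem[L0]=44
7. P2: load  L4  bus=[BusRd]  L4: P0=I P1=O P2=S P3=S  mem[L4]=60
8. P3: store L5 := 57  bus=[BusRdX]  L5: P0=I P1=I P2=I P3=M  mem[L5]=40
9. P2: load  L2  bus=[BusRd]  L2: P0=I P1=I P2=S P3=S  mem[L2]=70
10. P3: store L3 := 44  bus=[BusRdX]  L3: P0=I P1=I P2=I P3=M  mem[L3]=50
11. P1: load  L4  bus=[-]  L4: P0=I P1=O P2=S P3=S  mem[L4]=60
12. P2: load  L1  bus=[BusRd]  L1: P0=I P1=I P2=E P3=I  mem[L1]=30
13. P2: load  L3  bus=[BusRd]  L3: P0=I P1=I P2=S P3=O  mem[L3]=50
14. P3: store L4 := 80  bus=[BusUpgr,Flush]  L4: P0=I P1=I P2=I P3=M  mem[L4]=31
15. P0: store L1 := 60  bus=[BusRdX]  L1: P0=M P1=I P2=I P3=I  mem[L1]=30
16. P3: store L1 := 57  bus=[BusRdX,Flush]  L1: P0=I P1=I P2=I P3=M  mem[L1]=60
17. P2: load  L0  bus=[BusRd]  L0: P0=I P1=O P2=S P3=I  mem[L0]=44
18. P0: store L2 := 90  bus=[BusRdX]  L2: P0=M P1=I P2=I P3=I  mem[L2]=70
19. P0: load  L5  bus=[BusRd]  L5: P0=S P1=I P2=I P3=O  mem[L5]=40
20. P3: store L2 := 51  bus=[BusRdX,Flush]  L2: P0=I P1=I P2=I P3=M  mem[L2]=90
21. P3: store L4 := 10  bus=[-]  L4: P0=I P1=I P2=I P3=M  mem[L4]=31
22. P3: load  L3  bus=[-]  L3: P0=I P1=I P2=S P3=O  mem[L3]=50
23. P3: store L4 := 31  bus=[-]  L4: P0=I P1=I P2=I P3=M  mem[L4]=31

memory[L1] = 60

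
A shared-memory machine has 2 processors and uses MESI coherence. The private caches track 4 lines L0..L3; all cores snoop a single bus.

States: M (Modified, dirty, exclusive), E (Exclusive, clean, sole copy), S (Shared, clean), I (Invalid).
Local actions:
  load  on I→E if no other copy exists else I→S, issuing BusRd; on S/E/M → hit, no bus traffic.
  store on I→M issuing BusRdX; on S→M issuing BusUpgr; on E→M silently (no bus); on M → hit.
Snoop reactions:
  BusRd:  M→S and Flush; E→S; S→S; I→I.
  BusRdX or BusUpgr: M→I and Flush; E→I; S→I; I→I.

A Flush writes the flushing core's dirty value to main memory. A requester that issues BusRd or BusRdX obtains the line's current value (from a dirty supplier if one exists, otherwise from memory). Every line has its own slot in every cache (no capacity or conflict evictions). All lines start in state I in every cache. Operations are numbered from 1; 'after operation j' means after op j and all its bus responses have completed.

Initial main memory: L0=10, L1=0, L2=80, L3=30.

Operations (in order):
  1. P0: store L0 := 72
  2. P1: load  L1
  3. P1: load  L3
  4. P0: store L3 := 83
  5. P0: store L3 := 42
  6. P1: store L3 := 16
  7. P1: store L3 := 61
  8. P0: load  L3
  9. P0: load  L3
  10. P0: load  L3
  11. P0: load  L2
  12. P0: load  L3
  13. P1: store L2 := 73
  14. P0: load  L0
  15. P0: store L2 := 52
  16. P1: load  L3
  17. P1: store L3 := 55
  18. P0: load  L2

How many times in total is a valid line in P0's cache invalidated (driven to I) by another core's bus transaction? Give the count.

step 1: P0: store L0 := 72  ⟶  MI  (L0)  txn=BusRdX  M[L0]=10
step 2: P1: load  L1  ⟶  IE  (L1)  txn=BusRd  M[L1]=0
step 3: P1: load  L3  ⟶  IE  (L3)  txn=BusRd  M[L3]=30
step 4: P0: store L3 := 83  ⟶  MI  (L3)  txn=BusRdX  M[L3]=30
step 5: P0: store L3 := 42  ⟶  MI  (L3)  txn=∅  M[L3]=30
step 6: P1: store L3 := 16  ⟶  IM  (L3)  txn=BusRdX+Flush  M[L3]=42
step 7: P1: store L3 := 61  ⟶  IM  (L3)  txn=∅  M[L3]=42
step 8: P0: load  L3  ⟶  SS  (L3)  txn=BusRd+Flush  M[L3]=61
step 9: P0: load  L3  ⟶  SS  (L3)  txn=∅  M[L3]=61
step 10: P0: load  L3  ⟶  SS  (L3)  txn=∅  M[L3]=61
step 11: P0: load  L2  ⟶  EI  (L2)  txn=BusRd  M[L2]=80
step 12: P0: load  L3  ⟶  SS  (L3)  txn=∅  M[L3]=61
step 13: P1: store L2 := 73  ⟶  IM  (L2)  txn=BusRdX  M[L2]=80
step 14: P0: load  L0  ⟶  MI  (L0)  txn=∅  M[L0]=10
step 15: P0: store L2 := 52  ⟶  MI  (L2)  txn=BusRdX+Flush  M[L2]=73
step 16: P1: load  L3  ⟶  SS  (L3)  txn=∅  M[L3]=61
step 17: P1: store L3 := 55  ⟶  IM  (L3)  txn=BusUpgr  M[L3]=61
step 18: P0: load  L2  ⟶  MI  (L2)  txn=∅  M[L2]=73

invalidations = 3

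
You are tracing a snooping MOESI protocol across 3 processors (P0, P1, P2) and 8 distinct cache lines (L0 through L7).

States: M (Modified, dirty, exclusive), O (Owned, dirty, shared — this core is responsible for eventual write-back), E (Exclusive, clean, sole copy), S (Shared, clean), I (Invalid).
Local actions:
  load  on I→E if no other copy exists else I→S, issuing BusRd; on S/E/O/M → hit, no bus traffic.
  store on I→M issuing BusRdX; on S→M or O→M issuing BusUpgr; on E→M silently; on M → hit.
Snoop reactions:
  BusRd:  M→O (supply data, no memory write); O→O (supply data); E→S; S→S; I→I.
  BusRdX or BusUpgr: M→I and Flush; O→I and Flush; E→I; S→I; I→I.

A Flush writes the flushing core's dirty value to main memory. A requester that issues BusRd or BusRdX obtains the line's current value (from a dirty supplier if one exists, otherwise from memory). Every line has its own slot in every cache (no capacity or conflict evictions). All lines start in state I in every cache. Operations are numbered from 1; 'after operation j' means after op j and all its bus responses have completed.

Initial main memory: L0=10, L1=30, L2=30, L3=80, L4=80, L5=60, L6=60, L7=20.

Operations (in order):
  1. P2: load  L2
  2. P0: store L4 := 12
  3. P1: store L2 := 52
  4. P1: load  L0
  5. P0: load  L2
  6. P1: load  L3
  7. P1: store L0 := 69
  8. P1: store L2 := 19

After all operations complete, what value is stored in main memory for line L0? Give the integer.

step 1: P2: load  L2  ⟶  IIE  (L2)  txn=BusRd  M[L2]=30
step 2: P0: store L4 := 12  ⟶  MII  (L4)  txn=BusRdX  M[L4]=80
step 3: P1: store L2 := 52  ⟶  IMI  (L2)  txn=BusRdX  M[L2]=30
step 4: P1: load  L0  ⟶  IEI  (L0)  txn=BusRd  M[L0]=10
step 5: P0: load  L2  ⟶  SOI  (L2)  txn=BusRd  M[L2]=30
step 6: P1: load  L3  ⟶  IEI  (L3)  txn=BusRd  M[L3]=80
step 7: P1: store L0 := 69  ⟶  IMI  (L0)  txn=∅  M[L0]=10
step 8: P1: store L2 := 19  ⟶  IMI  (L2)  txn=BusUpgr  M[L2]=30

memory[L0] = 10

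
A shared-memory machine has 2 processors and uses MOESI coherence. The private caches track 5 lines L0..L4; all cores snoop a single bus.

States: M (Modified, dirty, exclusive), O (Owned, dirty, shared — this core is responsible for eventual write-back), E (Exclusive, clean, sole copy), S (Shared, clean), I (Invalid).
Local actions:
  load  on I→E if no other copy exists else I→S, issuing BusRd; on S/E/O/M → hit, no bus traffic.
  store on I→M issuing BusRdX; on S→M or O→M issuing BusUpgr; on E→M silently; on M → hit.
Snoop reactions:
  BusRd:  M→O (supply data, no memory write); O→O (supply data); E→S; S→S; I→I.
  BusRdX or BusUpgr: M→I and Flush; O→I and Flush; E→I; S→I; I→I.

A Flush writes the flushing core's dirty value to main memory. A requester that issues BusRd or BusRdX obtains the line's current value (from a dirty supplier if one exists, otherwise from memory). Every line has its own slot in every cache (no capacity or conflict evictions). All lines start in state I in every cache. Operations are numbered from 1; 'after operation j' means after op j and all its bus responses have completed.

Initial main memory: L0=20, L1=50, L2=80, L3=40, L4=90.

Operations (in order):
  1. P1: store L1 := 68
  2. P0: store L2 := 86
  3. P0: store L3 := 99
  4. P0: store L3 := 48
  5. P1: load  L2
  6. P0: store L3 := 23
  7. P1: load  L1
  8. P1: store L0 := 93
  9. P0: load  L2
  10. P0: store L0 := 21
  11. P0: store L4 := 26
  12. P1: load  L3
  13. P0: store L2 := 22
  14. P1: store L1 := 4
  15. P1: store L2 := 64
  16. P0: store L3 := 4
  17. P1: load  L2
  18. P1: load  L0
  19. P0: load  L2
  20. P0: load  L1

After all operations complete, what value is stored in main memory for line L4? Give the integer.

step 1: P1: store L1 := 68  ⟶  IM  (L1)  txn=BusRdX  M[L1]=50
step 2: P0: store L2 := 86  ⟶  MI  (L2)  txn=BusRdX  M[L2]=80
step 3: P0: store L3 := 99  ⟶  MI  (L3)  txn=BusRdX  M[L3]=40
step 4: P0: store L3 := 48  ⟶  MI  (L3)  txn=∅  M[L3]=40
step 5: P1: load  L2  ⟶  OS  (L2)  txn=BusRd  M[L2]=80
step 6: P0: store L3 := 23  ⟶  MI  (L3)  txn=∅  M[L3]=40
step 7: P1: load  L1  ⟶  IM  (L1)  txn=∅  M[L1]=50
step 8: P1: store L0 := 93  ⟶  IM  (L0)  txn=BusRdX  M[L0]=20
step 9: P0: load  L2  ⟶  OS  (L2)  txn=∅  M[L2]=80
step 10: P0: store L0 := 21  ⟶  MI  (L0)  txn=BusRdX+Flush  M[L0]=93
step 11: P0: store L4 := 26  ⟶  MI  (L4)  txn=BusRdX  M[L4]=90
step 12: P1: load  L3  ⟶  OS  (L3)  txn=BusRd  M[L3]=40
step 13: P0: store L2 := 22  ⟶  MI  (L2)  txn=BusUpgr  M[L2]=80
step 14: P1: store L1 := 4  ⟶  IM  (L1)  txn=∅  M[L1]=50
step 15: P1: store L2 := 64  ⟶  IM  (L2)  txn=BusRdX+Flush  M[L2]=22
step 16: P0: store L3 := 4  ⟶  MI  (L3)  txn=BusUpgr  M[L3]=40
step 17: P1: load  L2  ⟶  IM  (L2)  txn=∅  M[L2]=22
step 18: P1: load  L0  ⟶  OS  (L0)  txn=BusRd  M[L0]=93
step 19: P0: load  L2  ⟶  SO  (L2)  txn=BusRd  M[L2]=22
step 20: P0: load  L1  ⟶  SO  (L1)  txn=BusRd  M[L1]=50

memory[L4] = 90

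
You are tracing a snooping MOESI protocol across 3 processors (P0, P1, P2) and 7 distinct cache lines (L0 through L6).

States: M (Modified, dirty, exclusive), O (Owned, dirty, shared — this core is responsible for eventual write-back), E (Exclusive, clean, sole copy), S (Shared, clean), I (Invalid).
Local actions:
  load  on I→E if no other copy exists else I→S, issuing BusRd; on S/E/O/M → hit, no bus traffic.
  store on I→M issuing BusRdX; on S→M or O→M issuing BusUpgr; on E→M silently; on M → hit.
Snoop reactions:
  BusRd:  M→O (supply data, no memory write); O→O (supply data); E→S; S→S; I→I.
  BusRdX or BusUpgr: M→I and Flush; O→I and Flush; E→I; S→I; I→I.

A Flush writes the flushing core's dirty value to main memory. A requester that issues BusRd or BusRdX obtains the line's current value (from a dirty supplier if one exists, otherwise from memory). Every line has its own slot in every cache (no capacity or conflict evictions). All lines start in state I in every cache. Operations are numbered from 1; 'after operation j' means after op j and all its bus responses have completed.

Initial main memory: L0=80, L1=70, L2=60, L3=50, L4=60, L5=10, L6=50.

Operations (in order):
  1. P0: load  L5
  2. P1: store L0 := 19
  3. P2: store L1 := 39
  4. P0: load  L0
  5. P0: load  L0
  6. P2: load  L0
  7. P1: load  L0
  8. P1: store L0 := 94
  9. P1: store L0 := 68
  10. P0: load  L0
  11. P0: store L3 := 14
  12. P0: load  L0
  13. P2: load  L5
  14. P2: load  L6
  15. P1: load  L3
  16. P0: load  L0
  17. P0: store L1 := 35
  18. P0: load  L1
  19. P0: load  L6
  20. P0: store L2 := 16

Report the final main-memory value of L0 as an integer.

memory[L0] = 80

[1] P0: load  L5 | P0:E(10), P1:I, P2:I | bus: BusRd
[2] P1: store L0 := 19 | P0:I, P1:M(19), P2:I | bus: BusRdX
[3] P2: store L1 := 39 | P0:I, P1:I, P2:M(39) | bus: BusRdX
[4] P0: load  L0 | P0:S(19), P1:O(19), P2:I | bus: BusRd
[5] P0: load  L0 | P0:S(19), P1:O(19), P2:I | bus: none
[6] P2: load  L0 | P0:S(19), P1:O(19), P2:S(19) | bus: BusRd
[7] P1: load  L0 | P0:S(19), P1:O(19), P2:S(19) | bus: none
[8] P1: store L0 := 94 | P0:I, P1:M(94), P2:I | bus: BusUpgr
[9] P1: store L0 := 68 | P0:I, P1:M(68), P2:I | bus: none
[10] P0: load  L0 | P0:S(68), P1:O(68), P2:I | bus: BusRd
[11] P0: store L3 := 14 | P0:M(14), P1:I, P2:I | bus: BusRdX
[12] P0: load  L0 | P0:S(68), P1:O(68), P2:I | bus: none
[13] P2: load  L5 | P0:S(10), P1:I, P2:S(10) | bus: BusRd
[14] P2: load  L6 | P0:I, P1:I, P2:E(50) | bus: BusRd
[15] P1: load  L3 | P0:O(14), P1:S(14), P2:I | bus: BusRd
[16] P0: load  L0 | P0:S(68), P1:O(68), P2:I | bus: none
[17] P0: store L1 := 35 | P0:M(35), P1:I, P2:I | bus: BusRdX,Flush
[18] P0: load  L1 | P0:M(35), P1:I, P2:I | bus: none
[19] P0: load  L6 | P0:S(50), P1:I, P2:S(50) | bus: BusRd
[20] P0: store L2 := 16 | P0:M(16), P1:I, P2:I | bus: BusRdX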